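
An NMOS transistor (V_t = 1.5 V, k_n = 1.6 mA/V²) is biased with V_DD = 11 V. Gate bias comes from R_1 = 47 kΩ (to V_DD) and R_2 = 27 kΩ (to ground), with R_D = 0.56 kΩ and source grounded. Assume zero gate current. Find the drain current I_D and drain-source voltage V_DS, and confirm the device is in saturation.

V_G = V_DD·R_2/(R_1+R_2) = 11×27/74 = 4.01 V. With the source grounded, V_GS = V_G = 4.01 V.
Assume saturation: I_D = (k_n/2)(V_GS − V_t)² = (1.6/2)×(4.01 − 1.5)² = 0.8×2.51² = 5.05 mA.
V_DS = V_DD − I_D·R_D = 11 − 5.05×0.56 = 8.17 V.
Saturation requires V_DS ≥ V_GS − V_t = 2.51 V; 8.17 ≥ 2.51 ✓.

I_D ≈ 5.1 mA, V_DS ≈ 8.2 V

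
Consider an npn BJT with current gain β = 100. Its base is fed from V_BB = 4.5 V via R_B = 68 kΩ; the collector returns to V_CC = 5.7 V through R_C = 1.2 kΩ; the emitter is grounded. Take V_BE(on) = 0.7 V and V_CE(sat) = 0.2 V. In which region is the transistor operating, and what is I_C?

Assume active: I_B = (4.5 − 0.7)/68 = 0.0559 mA, giving I_C = β·I_B = 5.59 mA.
But then V_CE = 5.7 − 5.59×1.2 = -1.01 V < V_CE(sat) = 0.2 V — impossible in the active region.
So the transistor is saturated. With V_CE = 0.2 V, I_C = (V_CC − 0.2)/R_C = 5.5/1.2 = 4.58 mA.
Check: β·I_B = 5.59 mA > I_C = 4.58 mA, confirming saturation.

saturation; I_C ≈ 4.6 mA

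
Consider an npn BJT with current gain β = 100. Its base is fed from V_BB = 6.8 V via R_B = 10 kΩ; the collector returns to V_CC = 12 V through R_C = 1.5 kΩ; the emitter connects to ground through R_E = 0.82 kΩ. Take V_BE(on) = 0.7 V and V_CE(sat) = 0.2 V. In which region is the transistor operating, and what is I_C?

Assume active: I_B = (6.8 − 0.7)/(10 + 101×0.82) = 0.0657 mA, I_C = β·I_B = 6.57 mA.
Then V_CE = 12 − 6.57×1.5 − 6.64×0.82 = -3.3 V < 0.2 V — the active assumption fails.
Re-solve with V_CE = 0.2 V. KCL at the emitter: V_E/R_E = (V_BB−0.7−V_E)/R_B + (V_CC−0.2−V_E)/R_C, giving V_E = 4.27 V.
I_C = (V_CC − 0.2 − V_E)/R_C = (11.8 − 4.27)/1.5 = 5.02 mA.
Check: I_B = (6.1 − 4.27)/10 = 0.183 mA, and β·I_B = 18.3 mA > I_C, confirming saturation.

saturation; I_C ≈ 5 mA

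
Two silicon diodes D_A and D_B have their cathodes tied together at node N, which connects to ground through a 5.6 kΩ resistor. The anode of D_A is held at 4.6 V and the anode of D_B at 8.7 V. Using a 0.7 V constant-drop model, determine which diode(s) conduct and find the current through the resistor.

Only D_B conducts; I_R ≈ 1.4 mA

Assume both conduct. Then node N would need to be at both 4.6−0.7 = 3.9 V and 8.7−0.7 = 8 V, which is impossible.
Assume only D_B conducts: V_N = 8.7 − 0.7 = 8 V, so I_R = 8/5.6 = 1.43 mA.
Check D_A: its anode-to-cathode voltage is 4.6 − 8 = -3.4 V < 0.7 V, so it is off. The assumption is consistent.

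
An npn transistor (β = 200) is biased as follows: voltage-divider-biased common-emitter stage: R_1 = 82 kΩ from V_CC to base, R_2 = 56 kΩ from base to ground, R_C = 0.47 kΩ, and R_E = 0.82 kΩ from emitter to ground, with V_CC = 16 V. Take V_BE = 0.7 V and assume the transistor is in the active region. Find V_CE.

V_CE ≈ 8.4 V

Thevenize the base divider: V_Th = V_CC·R_2/(R_1+R_2) = 16×56/138 = 6.49 V, R_Th = R_1‖R_2 = 33.3 kΩ.
Base-emitter loop: V_Th = I_B·R_Th + V_BE + (β+1)I_B·R_E, so I_B = (6.49 − 0.7) / (33.3 + 201×0.82) = 0.0292 mA.
I_C = β·I_B = 200×0.0292 = 5.85 mA, and I_E = (β+1)I_B = 5.88 mA.
V_CE = V_CC − I_C·R_C − I_E·R_E = 16 − 5.85×0.47 − 5.88×0.82 = 8.43 V.
V_CE = 8.43 V > 0.2 V confirms active-region operation.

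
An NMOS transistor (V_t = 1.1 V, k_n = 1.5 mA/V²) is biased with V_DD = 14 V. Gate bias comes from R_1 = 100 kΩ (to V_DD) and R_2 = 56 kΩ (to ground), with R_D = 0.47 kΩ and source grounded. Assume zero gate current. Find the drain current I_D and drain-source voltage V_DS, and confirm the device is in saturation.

I_D ≈ 12 mA, V_DS ≈ 8.6 V

V_G = V_DD·R_2/(R_1+R_2) = 14×56/156 = 5.03 V. With the source grounded, V_GS = V_G = 5.03 V.
Assume saturation: I_D = (k_n/2)(V_GS − V_t)² = (1.5/2)×(5.03 − 1.1)² = 0.75×3.93² = 11.6 mA.
V_DS = V_DD − I_D·R_D = 14 − 11.6×0.47 = 8.57 V.
Saturation requires V_DS ≥ V_GS − V_t = 3.93 V; 8.57 ≥ 3.93 ✓.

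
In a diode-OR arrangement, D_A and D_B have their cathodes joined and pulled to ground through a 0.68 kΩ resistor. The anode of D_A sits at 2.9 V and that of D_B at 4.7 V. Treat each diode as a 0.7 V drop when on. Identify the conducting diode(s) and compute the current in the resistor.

Assume both conduct. Then node N would need to be at both 2.9−0.7 = 2.2 V and 4.7−0.7 = 4 V, which is impossible.
Assume only D_B conducts: V_N = 4.7 − 0.7 = 4 V, so I_R = 4/0.68 = 5.88 mA.
Check D_A: its anode-to-cathode voltage is 2.9 − 4 = -1.1 V < 0.7 V, so it is off. The assumption is consistent.

Only D_B conducts; I_R ≈ 5.9 mA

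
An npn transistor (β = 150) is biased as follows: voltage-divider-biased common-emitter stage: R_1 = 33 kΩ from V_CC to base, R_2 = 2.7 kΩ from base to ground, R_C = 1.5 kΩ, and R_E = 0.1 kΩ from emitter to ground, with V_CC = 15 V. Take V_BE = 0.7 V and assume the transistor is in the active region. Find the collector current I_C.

Thevenize the base divider: V_Th = V_CC·R_2/(R_1+R_2) = 15×2.7/35.7 = 1.13 V, R_Th = R_1‖R_2 = 2.5 kΩ.
Base-emitter loop: V_Th = I_B·R_Th + V_BE + (β+1)I_B·R_E, so I_B = (1.13 − 0.7) / (2.5 + 151×0.1) = 0.0247 mA.
I_C = β·I_B = 150×0.0247 = 3.7 mA, and I_E = (β+1)I_B = 3.73 mA.
V_CE = V_CC − I_C·R_C − I_E·R_E = 15 − 3.7×1.5 − 3.73×0.1 = 9.07 V.
V_CE = 9.07 V > 0.2 V confirms active-region operation.

I_C ≈ 3.7 mA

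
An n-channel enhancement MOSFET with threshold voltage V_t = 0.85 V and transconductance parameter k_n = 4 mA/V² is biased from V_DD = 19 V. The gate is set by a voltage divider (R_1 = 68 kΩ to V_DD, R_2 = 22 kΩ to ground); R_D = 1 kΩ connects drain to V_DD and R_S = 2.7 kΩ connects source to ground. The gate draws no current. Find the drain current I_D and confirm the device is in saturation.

V_G = V_DD·R_2/(R_1+R_2) = 19×22/90 = 4.64 V.
Assume saturation: I_D = (k_n/2)(V_GS − V_t)² with V_GS = V_G − I_D·R_S = 4.64 − 2.7·I_D.
Substituting gives 14.6·I_D² − 42·I_D + 28.8 = 0, with roots I_D = 1.13 or 1.75 mA.
The root I_D = 1.75 mA gives V_GS = -0.0859 V ≤ V_t, so take I_D = 1.13 mA.
Then V_GS = 1.6 V and V_DS = V_DD − I_D(R_D+R_S) = 19 − 1.13×3.7 = 14.8 V.
Saturation requires V_DS ≥ V_GS − V_t = 0.751 V; 14.8 ≥ 0.751 ✓.

I_D ≈ 1.1 mA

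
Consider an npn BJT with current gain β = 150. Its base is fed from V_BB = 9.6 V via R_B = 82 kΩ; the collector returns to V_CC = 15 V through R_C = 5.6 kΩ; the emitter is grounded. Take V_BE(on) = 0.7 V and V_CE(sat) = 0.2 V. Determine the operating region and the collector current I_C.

Assume active: I_B = (9.6 − 0.7)/82 = 0.109 mA, giving I_C = β·I_B = 16.3 mA.
But then V_CE = 15 − 16.3×5.6 = -76.2 V < V_CE(sat) = 0.2 V — impossible in the active region.
So the transistor is saturated. With V_CE = 0.2 V, I_C = (V_CC − 0.2)/R_C = 14.8/5.6 = 2.64 mA.
Check: β·I_B = 16.3 mA > I_C = 2.64 mA, confirming saturation.

saturation; I_C ≈ 2.6 mA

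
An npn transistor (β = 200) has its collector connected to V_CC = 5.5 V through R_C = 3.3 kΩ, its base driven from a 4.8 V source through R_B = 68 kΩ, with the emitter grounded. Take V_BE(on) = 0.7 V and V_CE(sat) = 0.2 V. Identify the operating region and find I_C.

Assume active: I_B = (4.8 − 0.7)/68 = 0.0603 mA, giving I_C = β·I_B = 12.1 mA.
But then V_CE = 5.5 − 12.1×3.3 = -34.3 V < V_CE(sat) = 0.2 V — impossible in the active region.
So the transistor is saturated. With V_CE = 0.2 V, I_C = (V_CC − 0.2)/R_C = 5.3/3.3 = 1.61 mA.
Check: β·I_B = 12.1 mA > I_C = 1.61 mA, confirming saturation.

saturation; I_C ≈ 1.6 mA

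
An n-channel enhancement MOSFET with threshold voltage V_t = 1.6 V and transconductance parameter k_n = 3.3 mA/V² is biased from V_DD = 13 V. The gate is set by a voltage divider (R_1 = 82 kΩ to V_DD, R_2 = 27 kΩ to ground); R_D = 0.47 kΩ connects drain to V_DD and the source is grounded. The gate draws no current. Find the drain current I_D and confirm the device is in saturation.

V_G = V_DD·R_2/(R_1+R_2) = 13×27/109 = 3.22 V. With the source grounded, V_GS = V_G = 3.22 V.
Assume saturation: I_D = (k_n/2)(V_GS − V_t)² = (3.3/2)×(3.22 − 1.6)² = 1.65×1.62² = 4.33 mA.
V_DS = V_DD − I_D·R_D = 13 − 4.33×0.47 = 11 V.
Saturation requires V_DS ≥ V_GS − V_t = 1.62 V; 11 ≥ 1.62 ✓.

I_D ≈ 4.3 mA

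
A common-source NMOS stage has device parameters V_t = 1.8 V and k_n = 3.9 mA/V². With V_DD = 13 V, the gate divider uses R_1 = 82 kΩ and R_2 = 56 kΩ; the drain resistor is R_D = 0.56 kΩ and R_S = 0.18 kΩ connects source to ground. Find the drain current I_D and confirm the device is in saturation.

I_D ≈ 8 mA

V_G = V_DD·R_2/(R_1+R_2) = 13×56/138 = 5.28 V.
Assume saturation: I_D = (k_n/2)(V_GS − V_t)² with V_GS = V_G − I_D·R_S = 5.28 − 0.18·I_D.
Substituting gives 0.0632·I_D² − 3.44·I_D + 23.6 = 0, with roots I_D = 8.03 or 46.4 mA.
The root I_D = 46.4 mA gives V_GS = -3.08 V ≤ V_t, so take I_D = 8.03 mA.
Then V_GS = 3.83 V and V_DS = V_DD − I_D(R_D+R_S) = 13 − 8.03×0.74 = 7.06 V.
Saturation requires V_DS ≥ V_GS − V_t = 2.03 V; 7.06 ≥ 2.03 ✓.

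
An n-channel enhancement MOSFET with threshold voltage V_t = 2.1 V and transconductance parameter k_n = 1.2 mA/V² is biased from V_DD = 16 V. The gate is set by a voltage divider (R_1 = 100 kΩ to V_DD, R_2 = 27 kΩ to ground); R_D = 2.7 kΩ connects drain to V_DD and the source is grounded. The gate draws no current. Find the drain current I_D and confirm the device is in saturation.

V_G = V_DD·R_2/(R_1+R_2) = 16×27/127 = 3.4 V. With the source grounded, V_GS = V_G = 3.4 V.
Assume saturation: I_D = (k_n/2)(V_GS − V_t)² = (1.2/2)×(3.4 − 2.1)² = 0.6×1.3² = 1.02 mA.
V_DS = V_DD − I_D·R_D = 16 − 1.02×2.7 = 13.3 V.
Saturation requires V_DS ≥ V_GS − V_t = 1.3 V; 13.3 ≥ 1.3 ✓.

I_D ≈ 1 mA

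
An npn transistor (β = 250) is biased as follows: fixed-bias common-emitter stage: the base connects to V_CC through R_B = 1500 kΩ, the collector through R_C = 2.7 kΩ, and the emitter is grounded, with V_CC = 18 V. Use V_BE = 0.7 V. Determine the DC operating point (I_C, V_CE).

I_C ≈ 2.9 mA, V_CE ≈ 10 V

Base loop: V_CC = I_B·R_B + V_BE, so I_B = (18 − 0.7)/1500 kΩ = 0.0115 mA.
In the active region I_C = β·I_B = 250 × 0.0115 = 2.88 mA.
Collector loop: V_CE = V_CC − I_C·R_C = 18 − 2.88×2.7 = 10.2 V.
Since V_CE = 10.2 V > V_CE(sat) ≈ 0.2 V, the transistor is in the active region as assumed.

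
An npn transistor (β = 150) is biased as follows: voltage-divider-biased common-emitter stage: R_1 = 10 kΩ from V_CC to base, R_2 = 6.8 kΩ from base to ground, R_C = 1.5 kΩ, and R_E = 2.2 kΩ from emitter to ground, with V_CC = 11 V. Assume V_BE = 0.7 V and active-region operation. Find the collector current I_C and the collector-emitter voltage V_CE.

Thevenize the base divider: V_Th = V_CC·R_2/(R_1+R_2) = 11×6.8/16.8 = 4.45 V, R_Th = R_1‖R_2 = 4.05 kΩ.
Base-emitter loop: V_Th = I_B·R_Th + V_BE + (β+1)I_B·R_E, so I_B = (4.45 − 0.7) / (4.05 + 151×2.2) = 0.0112 mA.
I_C = β·I_B = 150×0.0112 = 1.67 mA, and I_E = (β+1)I_B = 1.69 mA.
V_CE = V_CC − I_C·R_C − I_E·R_E = 11 − 1.67×1.5 − 1.69×2.2 = 4.78 V.
V_CE = 4.78 V > 0.2 V confirms active-region operation.

I_C ≈ 1.7 mA, V_CE ≈ 4.8 V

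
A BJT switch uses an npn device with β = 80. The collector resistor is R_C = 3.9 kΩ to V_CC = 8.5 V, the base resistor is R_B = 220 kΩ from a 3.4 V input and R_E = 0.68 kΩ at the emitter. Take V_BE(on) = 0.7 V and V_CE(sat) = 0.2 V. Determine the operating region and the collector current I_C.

Assume active. Base-emitter loop: I_B = (V_BB − V_BE)/(R_B + (β+1)R_E) = (3.4 − 0.7)/(220 + 81×0.68) = 0.00982 mA.
I_C = β·I_B = 80×0.00982 = 0.785 mA.
V_CE = V_CC − I_C·R_C − I_E·R_E = 8.5 − 0.785×3.9 − 0.795×0.68 = 4.9 V > V_CE(sat), so the active-region assumption holds.

active; I_C ≈ 0.79 mA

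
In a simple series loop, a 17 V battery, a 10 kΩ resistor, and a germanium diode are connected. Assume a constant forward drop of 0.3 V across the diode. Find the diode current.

KVL around the loop: 17 = V_D + I·R = 0.3 + I × 10 kΩ.
So I = (17 − 0.3) / 10 kΩ = 16.7 / 10 = 1.67 mA.

I ≈ 1.7 mA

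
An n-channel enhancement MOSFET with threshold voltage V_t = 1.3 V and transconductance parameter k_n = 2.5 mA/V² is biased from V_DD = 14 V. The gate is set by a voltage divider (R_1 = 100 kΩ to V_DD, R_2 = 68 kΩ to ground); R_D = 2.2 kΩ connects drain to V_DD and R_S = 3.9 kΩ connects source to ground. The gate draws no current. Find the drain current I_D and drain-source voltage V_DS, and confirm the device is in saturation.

V_G = V_DD·R_2/(R_1+R_2) = 14×68/168 = 5.67 V.
Assume saturation: I_D = (k_n/2)(V_GS − V_t)² with V_GS = V_G − I_D·R_S = 5.67 − 3.9·I_D.
Substituting gives 19·I_D² − 43.6·I_D + 23.8 = 0, with roots I_D = 0.902 or 1.39 mA.
The root I_D = 1.39 mA gives V_GS = 0.245 V ≤ V_t, so take I_D = 0.902 mA.
Then V_GS = 2.15 V and V_DS = V_DD − I_D(R_D+R_S) = 14 − 0.902×6.1 = 8.5 V.
Saturation requires V_DS ≥ V_GS − V_t = 0.849 V; 8.5 ≥ 0.849 ✓.

I_D ≈ 0.9 mA, V_DS ≈ 8.5 V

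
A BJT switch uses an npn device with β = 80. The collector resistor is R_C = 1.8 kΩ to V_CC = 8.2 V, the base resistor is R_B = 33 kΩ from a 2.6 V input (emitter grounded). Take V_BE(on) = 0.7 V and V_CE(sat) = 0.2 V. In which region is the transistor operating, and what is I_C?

saturation; I_C ≈ 4.4 mA

Assume active: I_B = (2.6 − 0.7)/33 = 0.0576 mA, giving I_C = β·I_B = 4.61 mA.
But then V_CE = 8.2 − 4.61×1.8 = -0.0909 V < V_CE(sat) = 0.2 V — impossible in the active region.
So the transistor is saturated. With V_CE = 0.2 V, I_C = (V_CC − 0.2)/R_C = 8/1.8 = 4.44 mA.
Check: β·I_B = 4.61 mA > I_C = 4.44 mA, confirming saturation.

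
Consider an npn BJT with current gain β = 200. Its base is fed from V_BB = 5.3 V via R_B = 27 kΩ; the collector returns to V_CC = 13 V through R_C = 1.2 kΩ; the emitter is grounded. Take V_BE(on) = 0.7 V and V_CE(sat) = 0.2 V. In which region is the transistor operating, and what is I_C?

Assume active: I_B = (5.3 − 0.7)/27 = 0.17 mA, giving I_C = β·I_B = 34.1 mA.
But then V_CE = 13 − 34.1×1.2 = -27.9 V < V_CE(sat) = 0.2 V — impossible in the active region.
So the transistor is saturated. With V_CE = 0.2 V, I_C = (V_CC − 0.2)/R_C = 12.8/1.2 = 10.7 mA.
Check: β·I_B = 34.1 mA > I_C = 10.7 mA, confirming saturation.

saturation; I_C ≈ 11 mA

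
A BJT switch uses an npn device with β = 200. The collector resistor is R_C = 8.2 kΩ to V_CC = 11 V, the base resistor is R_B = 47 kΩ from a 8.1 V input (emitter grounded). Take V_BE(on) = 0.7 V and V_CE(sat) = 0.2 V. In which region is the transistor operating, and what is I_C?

Assume active: I_B = (8.1 − 0.7)/47 = 0.157 mA, giving I_C = β·I_B = 31.5 mA.
But then V_CE = 11 − 31.5×8.2 = -247 V < V_CE(sat) = 0.2 V — impossible in the active region.
So the transistor is saturated. With V_CE = 0.2 V, I_C = (V_CC − 0.2)/R_C = 10.8/8.2 = 1.32 mA.
Check: β·I_B = 31.5 mA > I_C = 1.32 mA, confirming saturation.

saturation; I_C ≈ 1.3 mA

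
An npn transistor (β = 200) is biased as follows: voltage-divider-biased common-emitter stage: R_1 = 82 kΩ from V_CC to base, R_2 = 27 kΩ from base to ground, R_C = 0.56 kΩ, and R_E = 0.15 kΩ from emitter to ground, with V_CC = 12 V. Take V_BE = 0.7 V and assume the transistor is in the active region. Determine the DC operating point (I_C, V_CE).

I_C ≈ 9 mA, V_CE ≈ 5.6 V

Thevenize the base divider: V_Th = V_CC·R_2/(R_1+R_2) = 12×27/109 = 2.97 V, R_Th = R_1‖R_2 = 20.3 kΩ.
Base-emitter loop: V_Th = I_B·R_Th + V_BE + (β+1)I_B·R_E, so I_B = (2.97 − 0.7) / (20.3 + 201×0.15) = 0.045 mA.
I_C = β·I_B = 200×0.045 = 9.01 mA, and I_E = (β+1)I_B = 9.05 mA.
V_CE = V_CC − I_C·R_C − I_E·R_E = 12 − 9.01×0.56 − 9.05×0.15 = 5.6 V.
V_CE = 5.6 V > 0.2 V confirms active-region operation.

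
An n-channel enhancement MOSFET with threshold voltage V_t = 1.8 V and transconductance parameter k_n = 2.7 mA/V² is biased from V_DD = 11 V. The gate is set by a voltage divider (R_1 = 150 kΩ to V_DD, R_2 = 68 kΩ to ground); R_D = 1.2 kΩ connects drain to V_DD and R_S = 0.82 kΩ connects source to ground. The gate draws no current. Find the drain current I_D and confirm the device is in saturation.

I_D ≈ 0.96 mA

V_G = V_DD·R_2/(R_1+R_2) = 11×68/218 = 3.43 V.
Assume saturation: I_D = (k_n/2)(V_GS − V_t)² with V_GS = V_G − I_D·R_S = 3.43 − 0.82·I_D.
Substituting gives 0.908·I_D² − 4.61·I_D + 3.59 = 0, with roots I_D = 0.961 or 4.12 mA.
The root I_D = 4.12 mA gives V_GS = 0.0531 V ≤ V_t, so take I_D = 0.961 mA.
Then V_GS = 2.64 V and V_DS = V_DD − I_D(R_D+R_S) = 11 − 0.961×2.02 = 9.06 V.
Saturation requires V_DS ≥ V_GS − V_t = 0.844 V; 9.06 ≥ 0.844 ✓.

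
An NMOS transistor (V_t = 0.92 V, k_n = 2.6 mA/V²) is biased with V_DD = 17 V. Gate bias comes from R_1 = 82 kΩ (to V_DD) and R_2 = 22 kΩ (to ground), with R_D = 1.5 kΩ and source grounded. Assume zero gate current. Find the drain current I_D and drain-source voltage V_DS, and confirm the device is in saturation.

V_G = V_DD·R_2/(R_1+R_2) = 17×22/104 = 3.6 V. With the source grounded, V_GS = V_G = 3.6 V.
Assume saturation: I_D = (k_n/2)(V_GS − V_t)² = (2.6/2)×(3.6 − 0.92)² = 1.3×2.68² = 9.31 mA.
V_DS = V_DD − I_D·R_D = 17 − 9.31×1.5 = 3.03 V.
Saturation requires V_DS ≥ V_GS − V_t = 2.68 V; 3.03 ≥ 2.68 ✓.

I_D ≈ 9.3 mA, V_DS ≈ 3 V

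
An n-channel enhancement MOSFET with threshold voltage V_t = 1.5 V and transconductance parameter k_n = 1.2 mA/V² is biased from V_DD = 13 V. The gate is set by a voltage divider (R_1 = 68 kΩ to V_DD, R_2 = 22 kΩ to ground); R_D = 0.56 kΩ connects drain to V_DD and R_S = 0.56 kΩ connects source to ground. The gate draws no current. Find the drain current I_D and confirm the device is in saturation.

V_G = V_DD·R_2/(R_1+R_2) = 13×22/90 = 3.18 V.
Assume saturation: I_D = (k_n/2)(V_GS − V_t)² with V_GS = V_G − I_D·R_S = 3.18 − 0.56·I_D.
Substituting gives 0.188·I_D² − 2.13·I_D + 1.69 = 0, with roots I_D = 0.859 or 10.4 mA.
The root I_D = 10.4 mA gives V_GS = -2.67 V ≤ V_t, so take I_D = 0.859 mA.
Then V_GS = 2.7 V and V_DS = V_DD − I_D(R_D+R_S) = 13 − 0.859×1.12 = 12 V.
Saturation requires V_DS ≥ V_GS − V_t = 1.2 V; 12 ≥ 1.2 ✓.

I_D ≈ 0.86 mA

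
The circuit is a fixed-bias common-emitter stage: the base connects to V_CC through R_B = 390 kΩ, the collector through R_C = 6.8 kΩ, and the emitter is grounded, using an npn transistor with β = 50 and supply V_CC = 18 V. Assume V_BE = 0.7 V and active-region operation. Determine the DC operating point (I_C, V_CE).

Base loop: V_CC = I_B·R_B + V_BE, so I_B = (18 − 0.7)/390 kΩ = 0.0444 mA.
In the active region I_C = β·I_B = 50 × 0.0444 = 2.22 mA.
Collector loop: V_CE = V_CC − I_C·R_C = 18 − 2.22×6.8 = 2.92 V.
Since V_CE = 2.92 V > V_CE(sat) ≈ 0.2 V, the transistor is in the active region as assumed.

I_C ≈ 2.2 mA, V_CE ≈ 2.9 V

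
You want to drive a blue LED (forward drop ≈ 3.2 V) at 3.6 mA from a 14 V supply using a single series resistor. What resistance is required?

R ≈ 3 kΩ

The resistor drops V_S − V_D = 14 − 3.2 = 10.8 V at 3.6 mA.
R = 10.8 V / 3.6 mA = 3 kΩ.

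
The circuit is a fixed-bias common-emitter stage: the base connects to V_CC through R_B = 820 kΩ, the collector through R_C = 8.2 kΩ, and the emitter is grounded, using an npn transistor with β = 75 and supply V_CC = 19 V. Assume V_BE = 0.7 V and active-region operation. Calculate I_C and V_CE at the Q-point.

I_C ≈ 1.7 mA, V_CE ≈ 5.3 V

Base loop: V_CC = I_B·R_B + V_BE, so I_B = (19 − 0.7)/820 kΩ = 0.0223 mA.
In the active region I_C = β·I_B = 75 × 0.0223 = 1.67 mA.
Collector loop: V_CE = V_CC − I_C·R_C = 19 − 1.67×8.2 = 5.27 V.
Since V_CE = 5.27 V > V_CE(sat) ≈ 0.2 V, the transistor is in the active region as assumed.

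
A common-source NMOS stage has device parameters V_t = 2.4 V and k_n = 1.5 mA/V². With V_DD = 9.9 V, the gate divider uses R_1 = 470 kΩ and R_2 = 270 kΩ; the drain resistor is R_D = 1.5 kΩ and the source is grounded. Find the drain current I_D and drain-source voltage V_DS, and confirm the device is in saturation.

V_G = V_DD·R_2/(R_1+R_2) = 9.9×270/740 = 3.61 V. With the source grounded, V_GS = V_G = 3.61 V.
Assume saturation: I_D = (k_n/2)(V_GS − V_t)² = (1.5/2)×(3.61 − 2.4)² = 0.75×1.21² = 1.1 mA.
V_DS = V_DD − I_D·R_D = 9.9 − 1.1×1.5 = 8.25 V.
Saturation requires V_DS ≥ V_GS − V_t = 1.21 V; 8.25 ≥ 1.21 ✓.

I_D ≈ 1.1 mA, V_DS ≈ 8.2 V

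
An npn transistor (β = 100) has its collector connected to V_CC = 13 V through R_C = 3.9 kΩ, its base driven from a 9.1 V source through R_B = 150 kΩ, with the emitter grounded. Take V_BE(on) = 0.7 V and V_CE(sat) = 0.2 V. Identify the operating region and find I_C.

saturation; I_C ≈ 3.3 mA

Assume active: I_B = (9.1 − 0.7)/150 = 0.056 mA, giving I_C = β·I_B = 5.6 mA.
But then V_CE = 13 − 5.6×3.9 = -8.84 V < V_CE(sat) = 0.2 V — impossible in the active region.
So the transistor is saturated. With V_CE = 0.2 V, I_C = (V_CC − 0.2)/R_C = 12.8/3.9 = 3.28 mA.
Check: β·I_B = 5.6 mA > I_C = 3.28 mA, confirming saturation.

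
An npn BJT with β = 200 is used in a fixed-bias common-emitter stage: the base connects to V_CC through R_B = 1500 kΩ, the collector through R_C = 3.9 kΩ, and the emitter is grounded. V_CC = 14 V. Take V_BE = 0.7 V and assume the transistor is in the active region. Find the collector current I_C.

Base loop: V_CC = I_B·R_B + V_BE, so I_B = (14 − 0.7)/1500 kΩ = 0.00887 mA.
In the active region I_C = β·I_B = 200 × 0.00887 = 1.77 mA.
Collector loop: V_CE = V_CC − I_C·R_C = 14 − 1.77×3.9 = 7.08 V.
Since V_CE = 7.08 V > V_CE(sat) ≈ 0.2 V, the transistor is in the active region as assumed.

I_C ≈ 1.8 mA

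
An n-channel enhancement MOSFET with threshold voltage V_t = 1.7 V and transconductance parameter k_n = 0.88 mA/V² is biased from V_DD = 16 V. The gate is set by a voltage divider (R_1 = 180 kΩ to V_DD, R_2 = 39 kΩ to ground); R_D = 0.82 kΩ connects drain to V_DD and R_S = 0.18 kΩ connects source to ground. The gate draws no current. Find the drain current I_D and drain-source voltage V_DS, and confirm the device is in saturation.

I_D ≈ 0.49 mA, V_DS ≈ 16 V

V_G = V_DD·R_2/(R_1+R_2) = 16×39/219 = 2.85 V.
Assume saturation: I_D = (k_n/2)(V_GS − V_t)² with V_GS = V_G − I_D·R_S = 2.85 − 0.18·I_D.
Substituting gives 0.0143·I_D² − 1.18·I_D + 0.581 = 0, with roots I_D = 0.495 or 82.4 mA.
The root I_D = 82.4 mA gives V_GS = -12 V ≤ V_t, so take I_D = 0.495 mA.
Then V_GS = 2.76 V and V_DS = V_DD − I_D(R_D+R_S) = 16 − 0.495×1 = 15.5 V.
Saturation requires V_DS ≥ V_GS − V_t = 1.06 V; 15.5 ≥ 1.06 ✓.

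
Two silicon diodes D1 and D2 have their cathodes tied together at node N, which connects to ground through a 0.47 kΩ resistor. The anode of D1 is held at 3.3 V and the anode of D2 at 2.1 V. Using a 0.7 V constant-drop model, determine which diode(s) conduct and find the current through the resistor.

Only D1 conducts; I_R ≈ 5.5 mA

Assume both conduct. Then node N would need to be at both 3.3−0.7 = 2.6 V and 2.1−0.7 = 1.4 V, which is impossible.
Assume only D1 conducts: V_N = 3.3 − 0.7 = 2.6 V, so I_R = 2.6/0.47 = 5.53 mA.
Check D2: its anode-to-cathode voltage is 2.1 − 2.6 = -0.5 V < 0.7 V, so it is off. The assumption is consistent.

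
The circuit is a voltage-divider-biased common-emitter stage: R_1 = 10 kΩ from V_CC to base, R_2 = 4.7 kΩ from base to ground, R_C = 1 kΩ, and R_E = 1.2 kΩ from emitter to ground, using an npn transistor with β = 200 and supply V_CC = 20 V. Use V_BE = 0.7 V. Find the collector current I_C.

Thevenize the base divider: V_Th = V_CC·R_2/(R_1+R_2) = 20×4.7/14.7 = 6.39 V, R_Th = R_1‖R_2 = 3.2 kΩ.
Base-emitter loop: V_Th = I_B·R_Th + V_BE + (β+1)I_B·R_E, so I_B = (6.39 − 0.7) / (3.2 + 201×1.2) = 0.0233 mA.
I_C = β·I_B = 200×0.0233 = 4.66 mA, and I_E = (β+1)I_B = 4.68 mA.
V_CE = V_CC − I_C·R_C − I_E·R_E = 20 − 4.66×1 − 4.68×1.2 = 9.72 V.
V_CE = 9.72 V > 0.2 V confirms active-region operation.

I_C ≈ 4.7 mA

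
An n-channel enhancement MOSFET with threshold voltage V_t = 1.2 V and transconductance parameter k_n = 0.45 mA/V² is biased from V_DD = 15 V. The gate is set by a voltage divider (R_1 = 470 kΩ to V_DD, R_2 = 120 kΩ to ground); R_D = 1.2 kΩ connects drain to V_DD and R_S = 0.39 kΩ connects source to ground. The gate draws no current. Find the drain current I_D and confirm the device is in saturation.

V_G = V_DD·R_2/(R_1+R_2) = 15×120/590 = 3.05 V.
Assume saturation: I_D = (k_n/2)(V_GS − V_t)² with V_GS = V_G − I_D·R_S = 3.05 − 0.39·I_D.
Substituting gives 0.0342·I_D² − 1.32·I_D + 0.771 = 0, with roots I_D = 0.591 or 38.1 mA.
The root I_D = 38.1 mA gives V_GS = -11.8 V ≤ V_t, so take I_D = 0.591 mA.
Then V_GS = 2.82 V and V_DS = V_DD − I_D(R_D+R_S) = 15 − 0.591×1.59 = 14.1 V.
Saturation requires V_DS ≥ V_GS − V_t = 1.62 V; 14.1 ≥ 1.62 ✓.

I_D ≈ 0.59 mA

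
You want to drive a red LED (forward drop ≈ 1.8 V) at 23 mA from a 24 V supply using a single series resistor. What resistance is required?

The resistor drops V_S − V_D = 24 − 1.8 = 22.2 V at 23 mA.
R = 22.2 V / 23 mA = 0.965 kΩ.

R ≈ 0.97 kΩ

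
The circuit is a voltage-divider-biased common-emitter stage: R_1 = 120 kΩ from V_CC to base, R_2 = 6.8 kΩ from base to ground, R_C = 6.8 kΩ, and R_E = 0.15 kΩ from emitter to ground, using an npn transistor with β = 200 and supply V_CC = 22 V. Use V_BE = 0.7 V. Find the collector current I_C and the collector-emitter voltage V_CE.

Thevenize the base divider: V_Th = V_CC·R_2/(R_1+R_2) = 22×6.8/127 = 1.18 V, R_Th = R_1‖R_2 = 6.44 kΩ.
Base-emitter loop: V_Th = I_B·R_Th + V_BE + (β+1)I_B·R_E, so I_B = (1.18 − 0.7) / (6.44 + 201×0.15) = 0.0131 mA.
I_C = β·I_B = 200×0.0131 = 2.62 mA, and I_E = (β+1)I_B = 2.64 mA.
V_CE = V_CC − I_C·R_C − I_E·R_E = 22 − 2.62×6.8 − 2.64×0.15 = 3.77 V.
V_CE = 3.77 V > 0.2 V confirms active-region operation.

I_C ≈ 2.6 mA, V_CE ≈ 3.8 V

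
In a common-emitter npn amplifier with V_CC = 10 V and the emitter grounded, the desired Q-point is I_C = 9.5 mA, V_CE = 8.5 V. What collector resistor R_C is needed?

R_C ≈ 0.16 kΩ

Collector loop: V_CC = I_C·R_C + V_CE.
R_C = (V_CC − V_CE)/I_C = (10 − 8.5)/9.5 = 0.158 kΩ.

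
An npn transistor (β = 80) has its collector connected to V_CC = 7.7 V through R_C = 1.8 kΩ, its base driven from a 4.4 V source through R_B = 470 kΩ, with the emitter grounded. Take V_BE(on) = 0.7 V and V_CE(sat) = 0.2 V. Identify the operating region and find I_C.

active; I_C ≈ 0.63 mA

Assume active. Base-emitter loop: I_B = (V_BB − V_BE)/R_B = (4.4 − 0.7)/470 = 0.00787 mA.
I_C = β·I_B = 80×0.00787 = 0.63 mA.
V_CE = V_CC − I_C·R_C = 7.7 − 0.63×1.8 = 6.57 V > V_CE(sat), so the active-region assumption holds.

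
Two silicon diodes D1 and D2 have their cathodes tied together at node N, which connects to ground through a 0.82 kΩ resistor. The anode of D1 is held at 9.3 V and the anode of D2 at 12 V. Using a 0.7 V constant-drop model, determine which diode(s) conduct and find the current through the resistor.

Assume both conduct. Then node N would need to be at both 9.3−0.7 = 8.6 V and 12−0.7 = 11.3 V, which is impossible.
Assume only D2 conducts: V_N = 12 − 0.7 = 11.3 V, so I_R = 11.3/0.82 = 13.8 mA.
Check D1: its anode-to-cathode voltage is 9.3 − 11.3 = -2 V < 0.7 V, so it is off. The assumption is consistent.

Only D2 conducts; I_R ≈ 14 mA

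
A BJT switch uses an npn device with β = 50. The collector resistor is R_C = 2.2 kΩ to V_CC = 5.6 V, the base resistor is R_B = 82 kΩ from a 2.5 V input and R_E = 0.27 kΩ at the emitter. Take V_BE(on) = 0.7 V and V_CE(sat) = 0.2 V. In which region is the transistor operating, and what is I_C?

active; I_C ≈ 0.94 mA

Assume active. Base-emitter loop: I_B = (V_BB − V_BE)/(R_B + (β+1)R_E) = (2.5 − 0.7)/(82 + 51×0.27) = 0.0188 mA.
I_C = β·I_B = 50×0.0188 = 0.94 mA.
V_CE = V_CC − I_C·R_C − I_E·R_E = 5.6 − 0.94×2.2 − 0.959×0.27 = 3.27 V > V_CE(sat), so the active-region assumption holds.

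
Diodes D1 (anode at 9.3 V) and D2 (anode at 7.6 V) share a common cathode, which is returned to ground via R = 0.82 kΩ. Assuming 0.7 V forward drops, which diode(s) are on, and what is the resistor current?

Only D1 conducts; I_R ≈ 10 mA

Assume both conduct. Then node N would need to be at both 9.3−0.7 = 8.6 V and 7.6−0.7 = 6.9 V, which is impossible.
Assume only D1 conducts: V_N = 9.3 − 0.7 = 8.6 V, so I_R = 8.6/0.82 = 10.5 mA.
Check D2: its anode-to-cathode voltage is 7.6 − 8.6 = -1 V < 0.7 V, so it is off. The assumption is consistent.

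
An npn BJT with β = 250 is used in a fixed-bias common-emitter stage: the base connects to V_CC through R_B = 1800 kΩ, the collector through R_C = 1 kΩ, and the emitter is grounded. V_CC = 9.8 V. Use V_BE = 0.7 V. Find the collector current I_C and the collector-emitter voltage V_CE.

I_C ≈ 1.3 mA, V_CE ≈ 8.5 V

Base loop: V_CC = I_B·R_B + V_BE, so I_B = (9.8 − 0.7)/1800 kΩ = 0.00506 mA.
In the active region I_C = β·I_B = 250 × 0.00506 = 1.26 mA.
Collector loop: V_CE = V_CC − I_C·R_C = 9.8 − 1.26×1 = 8.54 V.
Since V_CE = 8.54 V > V_CE(sat) ≈ 0.2 V, the transistor is in the active region as assumed.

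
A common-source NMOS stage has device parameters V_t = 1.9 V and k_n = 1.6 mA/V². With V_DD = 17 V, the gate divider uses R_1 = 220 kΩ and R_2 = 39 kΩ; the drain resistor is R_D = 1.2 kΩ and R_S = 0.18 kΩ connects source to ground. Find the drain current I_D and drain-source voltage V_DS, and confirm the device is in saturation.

V_G = V_DD·R_2/(R_1+R_2) = 17×39/259 = 2.56 V.
Assume saturation: I_D = (k_n/2)(V_GS − V_t)² with V_GS = V_G − I_D·R_S = 2.56 − 0.18·I_D.
Substituting gives 0.0259·I_D² − 1.19·I_D + 0.348 = 0, with roots I_D = 0.295 or 45.6 mA.
The root I_D = 45.6 mA gives V_GS = -5.65 V ≤ V_t, so take I_D = 0.295 mA.
Then V_GS = 2.51 V and V_DS = V_DD − I_D(R_D+R_S) = 17 − 0.295×1.38 = 16.6 V.
Saturation requires V_DS ≥ V_GS − V_t = 0.607 V; 16.6 ≥ 0.607 ✓.

I_D ≈ 0.29 mA, V_DS ≈ 17 V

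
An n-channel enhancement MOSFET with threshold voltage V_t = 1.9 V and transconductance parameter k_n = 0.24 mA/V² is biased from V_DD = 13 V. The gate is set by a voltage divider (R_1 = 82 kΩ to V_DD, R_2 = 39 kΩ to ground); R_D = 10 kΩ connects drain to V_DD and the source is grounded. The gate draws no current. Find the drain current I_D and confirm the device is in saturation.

I_D ≈ 0.63 mA

V_G = V_DD·R_2/(R_1+R_2) = 13×39/121 = 4.19 V. With the source grounded, V_GS = V_G = 4.19 V.
Assume saturation: I_D = (k_n/2)(V_GS − V_t)² = (0.24/2)×(4.19 − 1.9)² = 0.12×2.29² = 0.629 mA.
V_DS = V_DD − I_D·R_D = 13 − 0.629×10 = 6.71 V.
Saturation requires V_DS ≥ V_GS − V_t = 2.29 V; 6.71 ≥ 2.29 ✓.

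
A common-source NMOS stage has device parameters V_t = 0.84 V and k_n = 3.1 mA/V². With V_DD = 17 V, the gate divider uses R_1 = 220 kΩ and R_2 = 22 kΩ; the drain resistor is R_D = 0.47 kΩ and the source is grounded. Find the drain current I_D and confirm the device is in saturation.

V_G = V_DD·R_2/(R_1+R_2) = 17×22/242 = 1.55 V. With the source grounded, V_GS = V_G = 1.55 V.
Assume saturation: I_D = (k_n/2)(V_GS − V_t)² = (3.1/2)×(1.55 − 0.84)² = 1.55×0.705² = 0.771 mA.
V_DS = V_DD − I_D·R_D = 17 − 0.771×0.47 = 16.6 V.
Saturation requires V_DS ≥ V_GS − V_t = 0.705 V; 16.6 ≥ 0.705 ✓.

I_D ≈ 0.77 mA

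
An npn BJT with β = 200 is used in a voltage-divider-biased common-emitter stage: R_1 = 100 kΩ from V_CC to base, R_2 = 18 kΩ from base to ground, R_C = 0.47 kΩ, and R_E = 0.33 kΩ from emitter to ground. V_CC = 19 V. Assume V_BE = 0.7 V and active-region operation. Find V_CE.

V_CE ≈ 15 V

Thevenize the base divider: V_Th = V_CC·R_2/(R_1+R_2) = 19×18/118 = 2.9 V, R_Th = R_1‖R_2 = 15.3 kΩ.
Base-emitter loop: V_Th = I_B·R_Th + V_BE + (β+1)I_B·R_E, so I_B = (2.9 − 0.7) / (15.3 + 201×0.33) = 0.0269 mA.
I_C = β·I_B = 200×0.0269 = 5.39 mA, and I_E = (β+1)I_B = 5.42 mA.
V_CE = V_CC − I_C·R_C − I_E·R_E = 19 − 5.39×0.47 − 5.42×0.33 = 14.7 V.
V_CE = 14.7 V > 0.2 V confirms active-region operation.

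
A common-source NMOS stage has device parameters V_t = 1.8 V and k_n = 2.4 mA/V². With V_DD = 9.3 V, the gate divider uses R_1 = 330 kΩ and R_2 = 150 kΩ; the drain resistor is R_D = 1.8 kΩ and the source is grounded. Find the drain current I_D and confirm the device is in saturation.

V_G = V_DD·R_2/(R_1+R_2) = 9.3×150/480 = 2.91 V. With the source grounded, V_GS = V_G = 2.91 V.
Assume saturation: I_D = (k_n/2)(V_GS − V_t)² = (2.4/2)×(2.91 − 1.8)² = 1.2×1.11² = 1.47 mA.
V_DS = V_DD − I_D·R_D = 9.3 − 1.47×1.8 = 6.66 V.
Saturation requires V_DS ≥ V_GS − V_t = 1.11 V; 6.66 ≥ 1.11 ✓.

I_D ≈ 1.5 mA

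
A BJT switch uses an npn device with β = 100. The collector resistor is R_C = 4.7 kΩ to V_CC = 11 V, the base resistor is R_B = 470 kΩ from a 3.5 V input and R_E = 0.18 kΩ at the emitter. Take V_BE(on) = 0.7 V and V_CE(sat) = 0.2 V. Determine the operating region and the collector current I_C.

Assume active. Base-emitter loop: I_B = (V_BB − V_BE)/(R_B + (β+1)R_E) = (3.5 − 0.7)/(470 + 101×0.18) = 0.00574 mA.
I_C = β·I_B = 100×0.00574 = 0.574 mA.
V_CE = V_CC − I_C·R_C − I_E·R_E = 11 − 0.574×4.7 − 0.579×0.18 = 8.2 V > V_CE(sat), so the active-region assumption holds.

active; I_C ≈ 0.57 mA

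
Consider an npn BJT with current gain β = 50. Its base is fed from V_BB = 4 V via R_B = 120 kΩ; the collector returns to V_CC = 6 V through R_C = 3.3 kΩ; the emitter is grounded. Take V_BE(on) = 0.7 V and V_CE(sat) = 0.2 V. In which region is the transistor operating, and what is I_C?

Assume active. Base-emitter loop: I_B = (V_BB − V_BE)/R_B = (4 − 0.7)/120 = 0.0275 mA.
I_C = β·I_B = 50×0.0275 = 1.38 mA.
V_CE = V_CC − I_C·R_C = 6 − 1.38×3.3 = 1.46 V > V_CE(sat), so the active-region assumption holds.

active; I_C ≈ 1.4 mA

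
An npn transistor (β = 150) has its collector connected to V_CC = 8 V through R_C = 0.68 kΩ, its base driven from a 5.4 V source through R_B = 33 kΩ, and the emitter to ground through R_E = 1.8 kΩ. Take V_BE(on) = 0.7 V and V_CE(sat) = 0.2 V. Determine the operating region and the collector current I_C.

Assume active. Base-emitter loop: I_B = (V_BB − V_BE)/(R_B + (β+1)R_E) = (5.4 − 0.7)/(33 + 151×1.8) = 0.0154 mA.
I_C = β·I_B = 150×0.0154 = 2.31 mA.
V_CE = V_CC − I_C·R_C − I_E·R_E = 8 − 2.31×0.68 − 2.33×1.8 = 2.24 V > V_CE(sat), so the active-region assumption holds.

active; I_C ≈ 2.3 mA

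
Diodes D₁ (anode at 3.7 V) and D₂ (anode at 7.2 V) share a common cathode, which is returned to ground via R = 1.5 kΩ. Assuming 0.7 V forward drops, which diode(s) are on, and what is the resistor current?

Assume both conduct. Then node N would need to be at both 3.7−0.7 = 3 V and 7.2−0.7 = 6.5 V, which is impossible.
Assume only D₂ conducts: V_N = 7.2 − 0.7 = 6.5 V, so I_R = 6.5/1.5 = 4.33 mA.
Check D₁: its anode-to-cathode voltage is 3.7 − 6.5 = -2.8 V < 0.7 V, so it is off. The assumption is consistent.

Only D₂ conducts; I_R ≈ 4.3 mA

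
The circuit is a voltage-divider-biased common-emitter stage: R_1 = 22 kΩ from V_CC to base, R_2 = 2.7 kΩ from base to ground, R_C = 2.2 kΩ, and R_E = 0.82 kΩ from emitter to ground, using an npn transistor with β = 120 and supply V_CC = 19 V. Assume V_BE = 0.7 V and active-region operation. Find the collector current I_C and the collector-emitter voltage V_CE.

I_C ≈ 1.6 mA, V_CE ≈ 14 V

Thevenize the base divider: V_Th = V_CC·R_2/(R_1+R_2) = 19×2.7/24.7 = 2.08 V, R_Th = R_1‖R_2 = 2.4 kΩ.
Base-emitter loop: V_Th = I_B·R_Th + V_BE + (β+1)I_B·R_E, so I_B = (2.08 − 0.7) / (2.4 + 121×0.82) = 0.0135 mA.
I_C = β·I_B = 120×0.0135 = 1.63 mA, and I_E = (β+1)I_B = 1.64 mA.
V_CE = V_CC − I_C·R_C − I_E·R_E = 19 − 1.63×2.2 − 1.64×0.82 = 14.1 V.
V_CE = 14.1 V > 0.2 V confirms active-region operation.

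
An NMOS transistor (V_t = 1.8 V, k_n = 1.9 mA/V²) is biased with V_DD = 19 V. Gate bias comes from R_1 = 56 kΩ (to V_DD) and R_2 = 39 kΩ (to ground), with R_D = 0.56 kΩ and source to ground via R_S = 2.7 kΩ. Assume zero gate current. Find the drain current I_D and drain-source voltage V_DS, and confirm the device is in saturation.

I_D ≈ 1.7 mA, V_DS ≈ 13 V

V_G = V_DD·R_2/(R_1+R_2) = 19×39/95 = 7.8 V.
Assume saturation: I_D = (k_n/2)(V_GS − V_t)² with V_GS = V_G − I_D·R_S = 7.8 − 2.7·I_D.
Substituting gives 6.93·I_D² − 31.8·I_D + 34.2 = 0, with roots I_D = 1.72 or 2.87 mA.
The root I_D = 2.87 mA gives V_GS = 0.0633 V ≤ V_t, so take I_D = 1.72 mA.
Then V_GS = 3.15 V and V_DS = V_DD − I_D(R_D+R_S) = 19 − 1.72×3.26 = 13.4 V.
Saturation requires V_DS ≥ V_GS − V_t = 1.35 V; 13.4 ≥ 1.35 ✓.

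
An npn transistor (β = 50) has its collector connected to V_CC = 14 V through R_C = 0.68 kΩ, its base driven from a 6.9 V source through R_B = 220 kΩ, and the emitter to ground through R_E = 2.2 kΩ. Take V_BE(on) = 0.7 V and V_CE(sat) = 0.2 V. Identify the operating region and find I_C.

Assume active. Base-emitter loop: I_B = (V_BB − V_BE)/(R_B + (β+1)R_E) = (6.9 − 0.7)/(220 + 51×2.2) = 0.0187 mA.
I_C = β·I_B = 50×0.0187 = 0.933 mA.
V_CE = V_CC − I_C·R_C − I_E·R_E = 14 − 0.933×0.68 − 0.952×2.2 = 11.3 V > V_CE(sat), so the active-region assumption holds.

active; I_C ≈ 0.93 mA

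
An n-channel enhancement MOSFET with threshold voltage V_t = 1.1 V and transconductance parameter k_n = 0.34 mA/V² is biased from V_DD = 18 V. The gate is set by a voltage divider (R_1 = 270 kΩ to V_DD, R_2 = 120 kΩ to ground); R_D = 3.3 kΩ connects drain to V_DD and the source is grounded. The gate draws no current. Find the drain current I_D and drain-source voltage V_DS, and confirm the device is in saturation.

V_G = V_DD·R_2/(R_1+R_2) = 18×120/390 = 5.54 V. With the source grounded, V_GS = V_G = 5.54 V.
Assume saturation: I_D = (k_n/2)(V_GS − V_t)² = (0.34/2)×(5.54 − 1.1)² = 0.17×4.44² = 3.35 mA.
V_DS = V_DD − I_D·R_D = 18 − 3.35×3.3 = 6.95 V.
Saturation requires V_DS ≥ V_GS − V_t = 4.44 V; 6.95 ≥ 4.44 ✓.

I_D ≈ 3.3 mA, V_DS ≈ 6.9 V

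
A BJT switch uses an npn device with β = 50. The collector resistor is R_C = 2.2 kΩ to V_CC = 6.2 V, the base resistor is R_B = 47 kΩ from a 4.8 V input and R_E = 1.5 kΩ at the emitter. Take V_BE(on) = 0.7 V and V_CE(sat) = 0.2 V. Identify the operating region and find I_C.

saturation; I_C ≈ 1.6 mA

Assume active: I_B = (4.8 − 0.7)/(47 + 51×1.5) = 0.0332 mA, I_C = β·I_B = 1.66 mA.
Then V_CE = 6.2 − 1.66×2.2 − 1.69×1.5 = 0.0085 V < 0.2 V — the active assumption fails.
Re-solve with V_CE = 0.2 V. KCL at the emitter: V_E/R_E = (V_BB−0.7−V_E)/R_B + (V_CC−0.2−V_E)/R_C, giving V_E = 2.46 V.
I_C = (V_CC − 0.2 − V_E)/R_C = (6 − 2.46)/2.2 = 1.61 mA.
Check: I_B = (4.1 − 2.46)/47 = 0.0348 mA, and β·I_B = 1.74 mA > I_C, confirming saturation.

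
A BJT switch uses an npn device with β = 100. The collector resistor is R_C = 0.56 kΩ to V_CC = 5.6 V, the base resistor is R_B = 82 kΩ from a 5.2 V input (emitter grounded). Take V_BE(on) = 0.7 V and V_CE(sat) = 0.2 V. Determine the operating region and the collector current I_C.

active; I_C ≈ 5.5 mA

Assume active. Base-emitter loop: I_B = (V_BB − V_BE)/R_B = (5.2 − 0.7)/82 = 0.0549 mA.
I_C = β·I_B = 100×0.0549 = 5.49 mA.
V_CE = V_CC − I_C·R_C = 5.6 − 5.49×0.56 = 2.53 V > V_CE(sat), so the active-region assumption holds.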